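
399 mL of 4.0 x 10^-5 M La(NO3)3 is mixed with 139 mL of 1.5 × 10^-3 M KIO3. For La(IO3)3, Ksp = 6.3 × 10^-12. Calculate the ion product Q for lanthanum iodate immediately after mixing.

1.7 x 10^-15

Total volume = 399 + 139 = 538 mL.
[La^3+] = 4.0 × 10^-5 × (399/538) = 2.97 x 10^-5 M
[IO3^-] = 1.5 × 10^-3 × (139/538) = 3.88 × 10^-4 M
La(IO3)3(s) ⇌ La^3+ + 3 IO3^-, so Q = [La^3+][IO3^-]^3
Q = (2.97 × 10^-5)(3.88 × 10^-4)^3 = 1.7 × 10^-15
Q < Ksp, so no precipitate of La(IO3)3 forms.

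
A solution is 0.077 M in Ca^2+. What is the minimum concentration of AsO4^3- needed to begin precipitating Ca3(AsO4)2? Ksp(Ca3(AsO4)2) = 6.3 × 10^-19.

Ca3(AsO4)2(s) <=> 3 Ca^2+(aq) + 2 AsO4^3-(aq)
Ksp = [Ca^2+]^3[AsO4^3-]^2
Precipitation begins when Q = Ksp. With [Ca^2+] = 0.077 M:
6.3 × 10^-19 = (0.077)^3 × [AsO4^3-]^2
[AsO4^3-] = (6.3 × 10^-19 / 4.57 x 10^-4)^(1/2) = 3.7 × 10^-8 M

[AsO4^3-] ≈ 3.7e-8 M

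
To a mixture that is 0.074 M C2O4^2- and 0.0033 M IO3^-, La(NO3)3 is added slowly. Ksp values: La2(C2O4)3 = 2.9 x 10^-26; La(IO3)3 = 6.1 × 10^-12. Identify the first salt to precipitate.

Each salt begins to precipitate when Q = Ksp, i.e. when [La^3+] reaches its threshold.
For La2(C2O4)3: 2.9 x 10^-26 = (0.074)^3 × [La^3+]^2  ⇒  [La^3+] = 8.5 × 10^-12 M.
For La(IO3)3: 6.1 × 10^-12 = (0.0033)^3 × [La^3+]  ⇒  [La^3+] = 1.7 × 10^-4 M.
The salt with the lower threshold [La^3+] precipitates first: La2(C2O4)3.

La2(C2O4)3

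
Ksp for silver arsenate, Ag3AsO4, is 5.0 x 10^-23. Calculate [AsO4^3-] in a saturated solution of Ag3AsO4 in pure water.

[AsO4^3-] ≈ 1.2 x 10^-6 M

Ag3AsO4(s) ⇌ 3 Ag^+ + AsO4^3-
Ksp = [Ag^+]^3[AsO4^3-]
For each mole of Ag3AsO4 that dissolves: [Ag^+] = 3s, [AsO4^3-] = s.
So Ksp = (3s)^3 × s = 27s^4
Solving, s = (5.0 x 10^-23/27)^(1/4) = 1.17 x 10^-6 M
[AsO4^3-] = s = 1.2 × 10^-6 M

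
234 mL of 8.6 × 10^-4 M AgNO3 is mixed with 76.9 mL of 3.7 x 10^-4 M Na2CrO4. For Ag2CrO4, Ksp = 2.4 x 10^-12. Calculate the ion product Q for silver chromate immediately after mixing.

Total volume = 234 + 76.9 = 310.9 mL.
[Ag^+] = 8.6 × 10^-4 × (234/310.9) = 6.47 x 10^-4 M
[CrO4^2-] = 3.7 x 10^-4 × (76.9/310.9) = 9.15 x 10^-5 M
Ag2CrO4(s) ⇌ 2 Ag^+(aq) + CrO4^2-(aq), so Q = [Ag^+]^2[CrO4^2-]
Q = (6.47 x 10^-4)^2(9.15 x 10^-5) = 3.8 x 10^-11
Q > Ksp, so Ag2CrO4 will precipitate.

Q = 3.8 × 10^-11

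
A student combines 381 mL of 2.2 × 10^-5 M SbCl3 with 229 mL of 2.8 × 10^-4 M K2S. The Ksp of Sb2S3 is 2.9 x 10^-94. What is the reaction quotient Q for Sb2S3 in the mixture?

Q ≈ 2.2 x 10^-22

Total volume = 381 + 229 = 610 mL.
[Sb^3+] = 2.2 x 10^-5 × (381/610) = 1.37 × 10^-5 M
[S^2-] = 2.8 x 10^-4 × (229/610) = 1.05 x 10^-4 M
Sb2S3(s) <=> 2 Sb^3+ + 3 S^2-, so Q = [Sb^3+]^2[S^2-]^3
Q = (1.37 × 10^-5)^2(1.05 × 10^-4)^3 = 2.2 x 10^-22
Q > Ksp, so Sb2S3 will precipitate.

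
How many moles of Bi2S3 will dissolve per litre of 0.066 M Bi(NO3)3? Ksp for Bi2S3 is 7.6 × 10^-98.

8.6 × 10^-33 M

Bi2S3(s) ⇌ 2 Bi^3+ + 3 S^2-
Ksp = [Bi^3+]^2[S^2-]^3
Let s = moles of Bi2S3 that dissolve per litre. [Bi^3+] = 0.066 + 2s ≈ 0.066, [S^2-] = 3s (Ksp is small, so little additional dissolves).
Ksp ≈ (0.066)^2 × (3s)^3
s = 8.6 x 10^-33 M
Check: 2s = 1.7 x 10^-32 ≪ 0.066, so the approximation is valid.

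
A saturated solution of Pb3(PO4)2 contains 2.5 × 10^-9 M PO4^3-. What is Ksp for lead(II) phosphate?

Pb3(PO4)2(s) ⇌ 3 Pb^2+(aq) + 2 PO4^3-(aq)
Stoichiometry gives [Pb^2+] = (3/2)[PO4^3-] = 3.75 x 10^-9 M.
Ksp = [Pb^2+]^3[PO4^3-]^2
Ksp = (3.75 x 10^-9)^3 × (2.5 × 10^-9)^2 = 3.3 x 10^-43

Ksp = 3.3 × 10^-43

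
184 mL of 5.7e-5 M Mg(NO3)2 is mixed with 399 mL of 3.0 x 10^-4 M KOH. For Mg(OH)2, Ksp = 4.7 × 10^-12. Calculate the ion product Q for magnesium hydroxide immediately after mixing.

Total volume = 184 + 399 = 583 mL.
[Mg^2+] = 5.7 x 10^-5 × (184/583) = 1.80 × 10^-5 M
[OH^-] = 3.0 x 10^-4 × (399/583) = 2.05 × 10^-4 M
Mg(OH)2(s) <=> Mg^2+(aq) + 2 OH^-(aq), so Q = [Mg^2+][OH^-]^2
Q = (1.80 × 10^-5)(2.05 x 10^-4)^2 = 7.6 × 10^-13
Q < Ksp, so no precipitate of Mg(OH)2 forms.

Q ≈ 7.6e-13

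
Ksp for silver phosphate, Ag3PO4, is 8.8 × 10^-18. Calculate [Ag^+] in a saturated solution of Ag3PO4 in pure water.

Ag3PO4(s) ⇌ 3 Ag^+ + PO4^3-
Ksp = [Ag^+]^3[PO4^3-]
Let s = molar solubility. Then [Ag^+] = 3s and [PO4^3-] = s.
So Ksp = (3s)^3 × s = 27s^4
s = (8.8 × 10^-18 / 27)^(1/4) = 2.39 x 10^-5 M
[Ag^+] = 3s = 7.2 × 10^-5 M

[Ag^+] = 7.2e-5 M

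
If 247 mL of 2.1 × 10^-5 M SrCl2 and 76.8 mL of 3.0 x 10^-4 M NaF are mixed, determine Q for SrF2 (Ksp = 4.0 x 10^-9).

Total volume = 247 + 76.8 = 323.8 mL.
[Sr^2+] = 2.1 × 10^-5 × (247/323.8) = 1.60 x 10^-5 M
[F^-] = 3.0 × 10^-4 × (76.8/323.8) = 7.12 x 10^-5 M
SrF2(s) ⇌ Sr^2+(aq) + 2 F^-(aq), so Q = [Sr^2+][F^-]^2
Q = (1.60 × 10^-5)(7.12 × 10^-5)^2 = 8.1 x 10^-14
Q < Ksp, so no precipitate of SrF2 forms.

Q ≈ 8.1 x 10^-14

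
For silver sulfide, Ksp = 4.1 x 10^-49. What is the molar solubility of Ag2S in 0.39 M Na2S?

s ≈ 5.1e-25 M

Ag2S(s) ⇌ 2 Ag^+ + S^2-
Ksp = [Ag^+]^2[S^2-]
Let s be the molar solubility in this solution. [Ag^+] = 2s, [S^2-] = 0.39 + s ≈ 0.39 (common-ion effect: S^2- is already 0.39 M).
Ksp ≈ (2s)^2 × 0.39
s = 5.1 × 10^-25 M
Check: s = 5.1 x 10^-25 ≪ 0.39, so the approximation is valid.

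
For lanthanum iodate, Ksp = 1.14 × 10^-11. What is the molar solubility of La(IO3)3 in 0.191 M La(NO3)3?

La(IO3)3(s) ⇌ La^3+(aq) + 3 IO3^-(aq)
Ksp = [La^3+][IO3^-]^3
Let s be the molar solubility in this solution. [La^3+] = 0.191 + s ≈ 0.191, [IO3^-] = 3s (common-ion effect: La^3+ is already 0.191 M).
Ksp ≈ 0.191 × (3s)^3
s = 1.30 x 10^-4 M
Check: s = 1.3 × 10^-4 ≪ 0.191, so the approximation is valid.

1.30 × 10^-4 M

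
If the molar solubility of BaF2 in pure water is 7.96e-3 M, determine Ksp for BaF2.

BaF2(s) ⇌ Ba^2+ + 2 F^-
Let s = molar solubility. Then [Ba^2+] = s and [F^-] = 2s.
Ksp = [Ba^2+][F^-]^2
Substituting: Ksp = s(2s)^2 = 4s^3
Ksp = 4 × (7.96 × 10^-3)^3 = 2.02 × 10^-6

2.02 × 10^-6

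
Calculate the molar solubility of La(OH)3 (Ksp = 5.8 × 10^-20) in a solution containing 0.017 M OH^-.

La(OH)3(s) ⇌ La^3+(aq) + 3 OH^-(aq)
Ksp = [La^3+][OH^-]^3
If s mol/L dissolves here, [La^3+] = s, [OH^-] = 0.017 + 3s ≈ 0.017 (since the OH^- already present dominates).
Ksp ≈ s × (0.017)^3
s = 1.2 × 10^-14 M
Check: 3s = 3.5 x 10^-14 ≪ 0.017, so the approximation is valid.

s ≈ 1.2 × 10^-14 M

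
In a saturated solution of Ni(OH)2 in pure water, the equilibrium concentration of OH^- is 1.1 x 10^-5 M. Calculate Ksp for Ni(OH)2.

Ni(OH)2(s) ⇌ Ni^2+ + 2 OH^-
Stoichiometry gives [Ni^2+] = (1/2)[OH^-] = 5.50 × 10^-6 M.
Ksp = [Ni^2+][OH^-]^2
Ksp = 5.50 × 10^-6 × (1.1 x 10^-5)^2 = 6.7 × 10^-16

Ksp ≈ 6.7e-16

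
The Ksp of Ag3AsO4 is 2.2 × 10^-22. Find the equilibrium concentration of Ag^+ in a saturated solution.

Ag3AsO4(s) <=> 3 Ag^+(aq) + AsO4^3-(aq)
Ksp = [Ag^+]^3[AsO4^3-]
With molar solubility s: [Ag^+] = 3s, [AsO4^3-] = s.
Ksp = (3s)^3s = 27s^4
Solving, s = (2.2 × 10^-22/27)^(1/4) = 1.69 × 10^-6 M
[Ag^+] = 3s = 5.1 × 10^-6 M

[Ag^+] = 5.1 x 10^-6 M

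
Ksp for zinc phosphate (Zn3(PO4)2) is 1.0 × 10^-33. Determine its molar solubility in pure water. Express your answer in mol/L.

s = 9.8 × 10^-8 M

Zn3(PO4)2(s) ⇌ 3 Zn^2+(aq) + 2 PO4^3-(aq)
Ksp = [Zn^2+]^3[PO4^3-]^2
With molar solubility s: [Zn^2+] = 3s, [PO4^3-] = 2s.
Substituting: Ksp = (3s)^3(2s)^2 = 108s^5
Solving, s = (1.0 × 10^-33/108)^(1/5) = 9.8 × 10^-8 M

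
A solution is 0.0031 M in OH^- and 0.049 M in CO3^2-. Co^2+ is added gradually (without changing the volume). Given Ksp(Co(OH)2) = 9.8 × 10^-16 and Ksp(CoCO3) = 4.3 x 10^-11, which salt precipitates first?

Co(OH)2

Precipitation of each salt starts when its ion product equals its Ksp.
For Co(OH)2: 9.8 × 10^-16 = (0.0031)^2 × [Co^2+]  ⇒  [Co^2+] = 1.0 x 10^-10 M.
For CoCO3: 4.3 x 10^-11 = 0.049 × [Co^2+]  ⇒  [Co^2+] = 8.8 × 10^-10 M.
The salt with the lower threshold [Co^2+] precipitates first: Co(OH)2.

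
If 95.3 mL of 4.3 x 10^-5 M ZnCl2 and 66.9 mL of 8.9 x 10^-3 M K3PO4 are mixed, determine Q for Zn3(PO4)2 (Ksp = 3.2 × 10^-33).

2.2e-19

Total volume = 95.3 + 66.9 = 162.2 mL.
[Zn^2+] = 4.3 × 10^-5 × (95.3/162.2) = 2.53 × 10^-5 M
[PO4^3-] = 8.9 × 10^-3 × (66.9/162.2) = 3.67 × 10^-3 M
Zn3(PO4)2(s) ⇌ 3 Zn^2+(aq) + 2 PO4^3-(aq), so Q = [Zn^2+]^3[PO4^3-]^2
Q = (2.53 × 10^-5)^3(3.67 x 10^-3)^2 = 2.2 × 10^-19
Q > Ksp, so Zn3(PO4)2 will precipitate.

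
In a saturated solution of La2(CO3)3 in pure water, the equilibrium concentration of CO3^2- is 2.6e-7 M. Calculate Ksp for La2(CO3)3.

Ksp = 5.3 × 10^-34

La2(CO3)3(s) ⇌ 2 La^3+ + 3 CO3^2-
Stoichiometry gives [La^3+] = (2/3)[CO3^2-] = 1.73 × 10^-7 M.
Ksp = [La^3+]^2[CO3^2-]^3
Ksp = (1.73 × 10^-7)^2 × (2.6 × 10^-7)^3 = 5.3 x 10^-34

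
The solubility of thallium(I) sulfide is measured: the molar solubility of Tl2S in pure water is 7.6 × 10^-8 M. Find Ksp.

Ksp ≈ 1.8 x 10^-21

Tl2S(s) <=> 2 Tl^+ + S^2-
For each mole of Tl2S that dissolves: [Tl^+] = 2s, [S^2-] = s.
Ksp = [Tl^+]^2[S^2-]
Ksp = (2s)^2s = 4s^3
With s = 7.6 x 10^-8: Ksp = 1.8 × 10^-21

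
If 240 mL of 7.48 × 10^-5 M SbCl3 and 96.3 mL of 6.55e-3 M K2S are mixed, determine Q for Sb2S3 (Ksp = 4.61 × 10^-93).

Q ≈ 1.88 x 10^-17

Total volume = 240 + 96.3 = 336.3 mL.
[Sb^3+] = 7.48 × 10^-5 × (240/336.3) = 5.338 x 10^-5 M
[S^2-] = 6.55 × 10^-3 × (96.3/336.3) = 1.876 × 10^-3 M
Sb2S3(s) ⇌ 2 Sb^3+(aq) + 3 S^2-(aq), so Q = [Sb^3+]^2[S^2-]^3
Q = (5.338 x 10^-5)^2(1.876 × 10^-3)^3 = 1.88 × 10^-17
Q > Ksp, so Sb2S3 will precipitate.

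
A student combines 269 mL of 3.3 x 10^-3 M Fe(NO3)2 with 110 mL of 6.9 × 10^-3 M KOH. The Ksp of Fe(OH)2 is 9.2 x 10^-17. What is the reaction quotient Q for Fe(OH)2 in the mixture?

Total volume = 269 + 110 = 379 mL.
[Fe^2+] = 3.3 × 10^-3 × (269/379) = 2.34 x 10^-3 M
[OH^-] = 6.9 × 10^-3 × (110/379) = 2.00 x 10^-3 M
Fe(OH)2(s) <=> Fe^2+(aq) + 2 OH^-(aq), so Q = [Fe^2+][OH^-]^2
Q = (2.34 × 10^-3)(2.00 x 10^-3)^2 = 9.4 x 10^-9
Q > Ksp, so Fe(OH)2 will precipitate.

Q ≈ 9.4 × 10^-9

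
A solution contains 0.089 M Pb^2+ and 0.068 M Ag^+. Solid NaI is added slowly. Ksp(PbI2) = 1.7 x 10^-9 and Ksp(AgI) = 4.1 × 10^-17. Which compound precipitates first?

Precipitation of each salt starts when its ion product equals its Ksp.
For PbI2: 1.7 x 10^-9 = 0.089 × [I^-]^2  ⇒  [I^-] = 1.4 x 10^-4 M.
For AgI: 4.1 × 10^-17 = 0.068 × [I^-]  ⇒  [I^-] = 6.0 × 10^-16 M.
The salt with the lower threshold [I^-] precipitates first: AgI.

AgI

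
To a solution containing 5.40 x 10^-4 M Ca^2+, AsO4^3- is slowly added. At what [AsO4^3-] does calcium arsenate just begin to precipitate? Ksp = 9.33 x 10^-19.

[AsO4^3-] ≈ 7.70e-5 M

Ca3(AsO4)2(s) ⇌ 3 Ca^2+(aq) + 2 AsO4^3-(aq)
Ksp = [Ca^2+]^3[AsO4^3-]^2
Precipitation begins when Q = Ksp. With [Ca^2+] = 5.40 x 10^-4 M:
9.33 x 10^-19 = (5.40 x 10^-4)^3 × [AsO4^3-]^2
[AsO4^3-] = (9.33 x 10^-19 / 1.575 × 10^-10)^(1/2) = 7.70 × 10^-5 M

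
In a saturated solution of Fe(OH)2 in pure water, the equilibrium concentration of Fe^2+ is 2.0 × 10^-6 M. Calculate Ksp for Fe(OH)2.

Ksp = 3.2 × 10^-17

Fe(OH)2(s) ⇌ Fe^2+(aq) + 2 OH^-(aq)
Stoichiometry gives [OH^-] = (2/1)[Fe^2+] = 4.00 × 10^-6 M.
Ksp = [Fe^2+][OH^-]^2
Ksp = 2.0 × 10^-6 × (4.00 x 10^-6)^2 = 3.2 × 10^-17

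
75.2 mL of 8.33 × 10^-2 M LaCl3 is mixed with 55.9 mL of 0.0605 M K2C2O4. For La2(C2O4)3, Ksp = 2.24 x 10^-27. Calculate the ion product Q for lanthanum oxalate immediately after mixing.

Q ≈ 3.92 x 10^-8

Total volume = 75.2 + 55.9 = 131.1 mL.
[La^3+] = 8.33 x 10^-2 × (75.2/131.1) = 4.778 × 10^-2 M
[C2O4^2-] = 6.05 x 10^-2 × (55.9/131.1) = 2.580 × 10^-2 M
La2(C2O4)3(s) ⇌ 2 La^3+(aq) + 3 C2O4^2-(aq), so Q = [La^3+]^2[C2O4^2-]^3
Q = (4.778 x 10^-2)^2(2.580 × 10^-2)^3 = 3.92 × 10^-8
Q > Ksp, so La2(C2O4)3 will precipitate.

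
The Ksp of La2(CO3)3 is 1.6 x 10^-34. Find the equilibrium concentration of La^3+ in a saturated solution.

1.4e-7 M

La2(CO3)3(s) <=> 2 La^3+ + 3 CO3^2-
Ksp = [La^3+]^2[CO3^2-]^3
If s mol/L of La2(CO3)3 dissolves, [La^3+] = 2s and [CO3^2-] = 3s.
So Ksp = (2s)^2 × (3s)^3 = 108s^5
s = (1.6 x 10^-34 / 108)^(1/5) = 6.83 × 10^-8 M
[La^3+] = 2s = 1.4 x 10^-7 M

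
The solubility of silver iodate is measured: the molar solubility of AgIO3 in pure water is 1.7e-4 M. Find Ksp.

Ksp = 2.9e-8

AgIO3(s) ⇌ Ag^+ + IO3^-
With molar solubility s: [Ag^+] = s, [IO3^-] = s.
Ksp = [Ag^+][IO3^-]
Ksp = (s)(s) = s^2
Ksp = (1.7 x 10^-4)^2 = 2.9 × 10^-8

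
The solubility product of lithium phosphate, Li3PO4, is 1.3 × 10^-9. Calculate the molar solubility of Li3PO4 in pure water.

s ≈ 2.6 × 10^-3 M

Li3PO4(s) ⇌ 3 Li^+(aq) + PO4^3-(aq)
Ksp = [Li^+]^3[PO4^3-]
Let s = molar solubility. Then [Li^+] = 3s and [PO4^3-] = s.
Ksp = (3s)^3s = 27s^4
s^4 = 1.3 × 10^-9 / 27, so s = 2.6 × 10^-3 M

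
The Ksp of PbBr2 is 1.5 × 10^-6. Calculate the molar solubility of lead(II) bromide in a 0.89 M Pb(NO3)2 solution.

PbBr2(s) ⇌ Pb^2+(aq) + 2 Br^-(aq)
Ksp = [Pb^2+][Br^-]^2
Let s = moles of PbBr2 that dissolve per litre. [Pb^2+] = 0.89 + s ≈ 0.89, [Br^-] = 2s (since Pb^2+ from Pb(NO3)2 dominates).
Ksp ≈ 0.89 × (2s)^2
s = 6.5 × 10^-4 M
Check: s = 6.5 x 10^-4 ≪ 0.89, so the approximation is valid.

6.5 × 10^-4 M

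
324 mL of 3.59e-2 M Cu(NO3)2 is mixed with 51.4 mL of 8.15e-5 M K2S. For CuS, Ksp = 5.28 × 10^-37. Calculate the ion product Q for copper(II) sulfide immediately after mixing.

Total volume = 324 + 51.4 = 375.4 mL.
[Cu^2+] = 3.59 × 10^-2 × (324/375.4) = 3.098 x 10^-2 M
[S^2-] = 8.15 × 10^-5 × (51.4/375.4) = 1.116 × 10^-5 M
CuS(s) <=> Cu^2+ + S^2-, so Q = [Cu^2+][S^2-]
Q = (3.098 x 10^-2)(1.116 × 10^-5) = 3.46 × 10^-7
Q > Ksp, so CuS will precipitate.

3.46e-7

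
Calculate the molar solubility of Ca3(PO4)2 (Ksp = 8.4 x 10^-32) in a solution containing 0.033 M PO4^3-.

s ≈ 1.4 × 10^-10 M

Ca3(PO4)2(s) <=> 3 Ca^2+(aq) + 2 PO4^3-(aq)
Ksp = [Ca^2+]^3[PO4^3-]^2
Let s be the molar solubility in this solution. [Ca^2+] = 3s, [PO4^3-] = 0.033 + 2s ≈ 0.033 (Ksp is small, so little additional dissolves).
Ksp ≈ (3s)^3 × (0.033)^2
s = 1.4 × 10^-10 M
Check: 2s = 2.8 × 10^-10 ≪ 0.033, so the approximation is valid.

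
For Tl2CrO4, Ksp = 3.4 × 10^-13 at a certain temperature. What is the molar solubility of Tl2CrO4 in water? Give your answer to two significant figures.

Tl2CrO4(s) <=> 2 Tl^+ + CrO4^2-
Ksp = [Tl^+]^2[CrO4^2-]
If s mol/L of Tl2CrO4 dissolves, [Tl^+] = 2s and [CrO4^2-] = s.
Substituting: Ksp = (2s)^2s = 4s^3
s = (3.4 × 10^-13 / 4)^(1/3) = 4.4 × 10^-5 M

s = 4.4 × 10^-5 M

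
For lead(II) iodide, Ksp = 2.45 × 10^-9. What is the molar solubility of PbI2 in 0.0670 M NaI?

PbI2(s) <=> Pb^2+ + 2 I^-
Ksp = [Pb^2+][I^-]^2
Let s be the molar solubility in this solution. [Pb^2+] = s, [I^-] = 0.0670 + 2s ≈ 0.0670 (Ksp is small, so little additional dissolves).
Ksp ≈ s × (0.0670)^2
s = 5.46 × 10^-7 M
Check: 2s = 1.1 x 10^-6 ≪ 0.0670, so the approximation is valid.

s ≈ 5.46e-7 M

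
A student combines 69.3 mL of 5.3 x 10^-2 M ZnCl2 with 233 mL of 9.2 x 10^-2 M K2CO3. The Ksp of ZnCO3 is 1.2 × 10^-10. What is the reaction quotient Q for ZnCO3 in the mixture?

Q = 8.6e-4

Total volume = 69.3 + 233 = 302.3 mL.
[Zn^2+] = 5.3 x 10^-2 × (69.3/302.3) = 1.21 × 10^-2 M
[CO3^2-] = 9.2 × 10^-2 × (233/302.3) = 7.09 × 10^-2 M
ZnCO3(s) ⇌ Zn^2+(aq) + CO3^2-(aq), so Q = [Zn^2+][CO3^2-]
Q = (1.21 x 10^-2)(7.09 × 10^-2) = 8.6 × 10^-4
Q > Ksp, so ZnCO3 will precipitate.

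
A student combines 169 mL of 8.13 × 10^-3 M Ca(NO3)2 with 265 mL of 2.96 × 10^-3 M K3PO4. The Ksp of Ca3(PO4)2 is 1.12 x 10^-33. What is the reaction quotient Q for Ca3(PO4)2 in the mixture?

1.04 x 10^-13

Total volume = 169 + 265 = 434 mL.
[Ca^2+] = 8.13 × 10^-3 × (169/434) = 3.166 x 10^-3 M
[PO4^3-] = 2.96 × 10^-3 × (265/434) = 1.807 × 10^-3 M
Ca3(PO4)2(s) ⇌ 3 Ca^2+ + 2 PO4^3-, so Q = [Ca^2+]^3[PO4^3-]^2
Q = (3.166 × 10^-3)^3(1.807 x 10^-3)^2 = 1.04 x 10^-13
Q > Ksp, so Ca3(PO4)2 will precipitate.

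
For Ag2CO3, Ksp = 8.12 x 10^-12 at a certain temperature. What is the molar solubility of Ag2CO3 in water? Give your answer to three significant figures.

s ≈ 1.27 × 10^-4 M

Ag2CO3(s) ⇌ 2 Ag^+ + CO3^2-
Ksp = [Ag^+]^2[CO3^2-]
Let s = molar solubility. Then [Ag^+] = 2s and [CO3^2-] = s.
So Ksp = (2s)^2 × s = 4s^3
Solving, s = (8.12 x 10^-12/4)^(1/3) = 1.27 × 10^-4 M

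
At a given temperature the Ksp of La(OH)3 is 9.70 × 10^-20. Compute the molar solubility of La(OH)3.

La(OH)3(s) ⇌ La^3+(aq) + 3 OH^-(aq)
Ksp = [La^3+][OH^-]^3
With molar solubility s: [La^3+] = s, [OH^-] = 3s.
So Ksp = s × (3s)^3 = 27s^4
Solving, s = (9.70 × 10^-20/27)^(1/4) = 7.74 x 10^-6 M

s ≈ 7.74e-6 M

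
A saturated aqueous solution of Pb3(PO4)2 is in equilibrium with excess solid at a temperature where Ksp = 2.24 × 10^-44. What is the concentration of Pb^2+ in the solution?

[Pb^2+] = 2.19 × 10^-9 M

Pb3(PO4)2(s) ⇌ 3 Pb^2+(aq) + 2 PO4^3-(aq)
Ksp = [Pb^2+]^3[PO4^3-]^2
If s mol/L of Pb3(PO4)2 dissolves, [Pb^2+] = 3s and [PO4^3-] = 2s.
Ksp = (3s)^3(2s)^2 = 108s^5
s^5 = 2.24 × 10^-44 / 108, so s = 7.301 × 10^-10 M
[Pb^2+] = 3s = 2.19 x 10^-9 M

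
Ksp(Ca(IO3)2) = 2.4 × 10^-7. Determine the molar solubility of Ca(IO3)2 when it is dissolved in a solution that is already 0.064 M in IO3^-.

Ca(IO3)2(s) ⇌ Ca^2+ + 2 IO3^-
Ksp = [Ca^2+][IO3^-]^2
Let s = moles of Ca(IO3)2 that dissolve per litre. [Ca^2+] = s, [IO3^-] = 0.064 + 2s ≈ 0.064 (since the IO3^- already present dominates).
Ksp ≈ s × (0.064)^2
s = 5.9 × 10^-5 M
Check: 2s = 1.2 x 10^-4 ≪ 0.064, so the approximation is valid.

5.9e-5 M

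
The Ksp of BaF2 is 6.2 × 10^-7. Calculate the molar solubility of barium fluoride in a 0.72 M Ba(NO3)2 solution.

BaF2(s) ⇌ Ba^2+ + 2 F^-
Ksp = [Ba^2+][F^-]^2
Let s be the molar solubility in this solution. [Ba^2+] = 0.72 + s ≈ 0.72, [F^-] = 2s (since Ba^2+ from Ba(NO3)2 dominates).
Ksp ≈ 0.72 × (2s)^2
s = 4.6 × 10^-4 M
Check: s = 4.6 × 10^-4 ≪ 0.72, so the approximation is valid.

s ≈ 4.6 x 10^-4 M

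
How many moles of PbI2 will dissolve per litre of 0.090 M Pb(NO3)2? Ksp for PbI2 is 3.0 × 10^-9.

s ≈ 9.1e-5 M

PbI2(s) ⇌ Pb^2+(aq) + 2 I^-(aq)
Ksp = [Pb^2+][I^-]^2
If s mol/L dissolves here, [Pb^2+] = 0.090 + s ≈ 0.090, [I^-] = 2s (common-ion effect: Pb^2+ is already 0.090 M).
Ksp ≈ 0.090 × (2s)^2
s = 9.1 × 10^-5 M
Check: s = 9.1 × 10^-5 ≪ 0.090, so the approximation is valid.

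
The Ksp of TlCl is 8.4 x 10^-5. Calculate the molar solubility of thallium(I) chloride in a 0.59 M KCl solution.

TlCl(s) ⇌ Tl^+ + Cl^-
Ksp = [Tl^+][Cl^-]
Let s be the molar solubility in this solution. [Tl^+] = s, [Cl^-] = 0.59 + s ≈ 0.59 (Ksp is small, so little additional dissolves).
Ksp ≈ s × 0.59
s = 1.4 x 10^-4 M
Check: s = 1.4 x 10^-4 ≪ 0.59, so the approximation is valid.

s ≈ 1.4 x 10^-4 M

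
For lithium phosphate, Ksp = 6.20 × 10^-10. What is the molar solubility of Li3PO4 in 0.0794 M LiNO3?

s = 1.24e-6 M

Li3PO4(s) ⇌ 3 Li^+(aq) + PO4^3-(aq)
Ksp = [Li^+]^3[PO4^3-]
If s mol/L dissolves here, [Li^+] = 0.0794 + 3s ≈ 0.0794, [PO4^3-] = s (Ksp is small, so little additional dissolves).
Ksp ≈ (0.0794)^3 × s
s = 1.24 × 10^-6 M
Check: 3s = 3.7 x 10^-6 ≪ 0.0794, so the approximation is valid.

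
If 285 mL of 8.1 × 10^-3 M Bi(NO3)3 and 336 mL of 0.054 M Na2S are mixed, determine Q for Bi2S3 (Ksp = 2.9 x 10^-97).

Total volume = 285 + 336 = 621 mL.
[Bi^3+] = 8.1 × 10^-3 × (285/621) = 3.72 × 10^-3 M
[S^2-] = 5.4 × 10^-2 × (336/621) = 2.92 × 10^-2 M
Bi2S3(s) ⇌ 2 Bi^3+ + 3 S^2-, so Q = [Bi^3+]^2[S^2-]^3
Q = (3.72 x 10^-3)^2(2.92 x 10^-2)^3 = 3.4 × 10^-10
Q > Ksp, so Bi2S3 will precipitate.

Q ≈ 3.4 × 10^-10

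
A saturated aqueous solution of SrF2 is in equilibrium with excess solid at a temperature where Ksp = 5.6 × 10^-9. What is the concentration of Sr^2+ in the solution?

SrF2(s) <=> Sr^2+(aq) + 2 F^-(aq)
Ksp = [Sr^2+][F^-]^2
With molar solubility s: [Sr^2+] = s, [F^-] = 2s.
Substituting: Ksp = s(2s)^2 = 4s^3
Solving, s = (5.6 × 10^-9/4)^(1/3) = 1.12 x 10^-3 M
[Sr^2+] = s = 1.1 × 10^-3 M

[Sr^2+] = 1.1 × 10^-3 M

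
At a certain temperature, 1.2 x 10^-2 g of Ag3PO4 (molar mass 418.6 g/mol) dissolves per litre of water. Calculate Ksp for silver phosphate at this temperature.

Molar solubility s = (1.2 × 10^-2 g/L) / (418.6 g/mol) = 2.87 x 10^-5 M.
Ag3PO4(s) ⇌ 3 Ag^+(aq) + PO4^3-(aq)
If s mol/L of Ag3PO4 dissolves, [Ag^+] = 3s and [PO4^3-] = s.
Ksp = [Ag^+]^3[PO4^3-]
Substituting: Ksp = (3s)^3s = 27s^4
Ksp = 27 × (2.87 x 10^-5)^4 = 1.8 × 10^-17

1.8e-17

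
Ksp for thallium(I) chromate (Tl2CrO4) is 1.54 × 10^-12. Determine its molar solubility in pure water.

Tl2CrO4(s) ⇌ 2 Tl^+(aq) + CrO4^2-(aq)
Ksp = [Tl^+]^2[CrO4^2-]
Let s = molar solubility. Then [Tl^+] = 2s and [CrO4^2-] = s.
Ksp = (2s)^2s = 4s^3
s = (1.54 × 10^-12 / 4)^(1/3) = 7.27 × 10^-5 M

7.27 × 10^-5 M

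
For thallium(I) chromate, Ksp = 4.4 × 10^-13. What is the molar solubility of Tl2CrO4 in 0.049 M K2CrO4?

1.5e-6 M

Tl2CrO4(s) ⇌ 2 Tl^+(aq) + CrO4^2-(aq)
Ksp = [Tl^+]^2[CrO4^2-]
Let s = moles of Tl2CrO4 that dissolve per litre. [Tl^+] = 2s, [CrO4^2-] = 0.049 + s ≈ 0.049 (Ksp is small, so little additional dissolves).
Ksp ≈ (2s)^2 × 0.049
s = 1.5 x 10^-6 M
Check: s = 1.5 x 10^-6 ≪ 0.049, so the approximation is valid.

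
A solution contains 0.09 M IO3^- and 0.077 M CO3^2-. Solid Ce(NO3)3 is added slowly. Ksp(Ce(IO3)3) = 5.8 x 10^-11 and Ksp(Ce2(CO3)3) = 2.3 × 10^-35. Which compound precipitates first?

Ce2(CO3)3

Precipitation of each salt starts when its ion product equals its Ksp.
For Ce(IO3)3: 5.8 x 10^-11 = (0.09)^3 × [Ce^3+]  ⇒  [Ce^3+] = 8.0 × 10^-8 M.
For Ce2(CO3)3: 2.3 × 10^-35 = (0.077)^3 × [Ce^3+]^2  ⇒  [Ce^3+] = 2.2 × 10^-16 M.
The salt with the lower threshold [Ce^3+] precipitates first: Ce2(CO3)3.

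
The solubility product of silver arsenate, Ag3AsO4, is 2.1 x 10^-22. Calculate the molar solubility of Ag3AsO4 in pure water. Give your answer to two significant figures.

Ag3AsO4(s) ⇌ 3 Ag^+(aq) + AsO4^3-(aq)
Ksp = [Ag^+]^3[AsO4^3-]
Let s = molar solubility. Then [Ag^+] = 3s and [AsO4^3-] = s.
Substituting: Ksp = (3s)^3s = 27s^4
s^4 = 2.1 x 10^-22 / 27, so s = 1.7 x 10^-6 M

s = 1.7 x 10^-6 M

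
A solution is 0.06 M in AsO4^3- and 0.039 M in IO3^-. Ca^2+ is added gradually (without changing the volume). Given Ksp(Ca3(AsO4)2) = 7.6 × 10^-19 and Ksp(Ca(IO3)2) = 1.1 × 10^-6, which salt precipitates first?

Ca3(AsO4)2

Precipitation of each salt starts when its ion product equals its Ksp.
For Ca3(AsO4)2: 7.6 × 10^-19 = (0.06)^2 × [Ca^2+]^3  ⇒  [Ca^2+] = 6.0 x 10^-6 M.
For Ca(IO3)2: 1.1 × 10^-6 = (0.039)^2 × [Ca^2+]  ⇒  [Ca^2+] = 7.2 × 10^-4 M.
The salt with the lower threshold [Ca^2+] precipitates first: Ca3(AsO4)2.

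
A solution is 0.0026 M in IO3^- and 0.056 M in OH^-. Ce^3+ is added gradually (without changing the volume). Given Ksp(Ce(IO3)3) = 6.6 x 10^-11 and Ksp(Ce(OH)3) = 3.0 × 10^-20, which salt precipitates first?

Each salt begins to precipitate when Q = Ksp, i.e. when [Ce^3+] reaches its threshold.
For Ce(IO3)3: 6.6 x 10^-11 = (0.0026)^3 × [Ce^3+]  ⇒  [Ce^3+] = 3.8 × 10^-3 M.
For Ce(OH)3: 3.0 × 10^-20 = (0.056)^3 × [Ce^3+]  ⇒  [Ce^3+] = 1.7 × 10^-16 M.
The salt with the lower threshold [Ce^3+] precipitates first: Ce(OH)3.

Ce(OH)3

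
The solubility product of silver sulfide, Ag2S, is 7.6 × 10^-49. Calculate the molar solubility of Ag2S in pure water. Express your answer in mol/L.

Ag2S(s) ⇌ 2 Ag^+(aq) + S^2-(aq)
Ksp = [Ag^+]^2[S^2-]
With molar solubility s: [Ag^+] = 2s, [S^2-] = s.
Ksp = (2s)^2s = 4s^3
s = (7.6 × 10^-49 / 4)^(1/3) = 5.7 × 10^-17 M

s ≈ 5.7 x 10^-17 M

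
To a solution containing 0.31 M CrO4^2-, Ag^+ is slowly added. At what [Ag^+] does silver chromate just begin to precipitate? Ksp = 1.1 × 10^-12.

Ag2CrO4(s) <=> 2 Ag^+(aq) + CrO4^2-(aq)
Ksp = [Ag^+]^2[CrO4^2-]
Precipitation begins when Q = Ksp. With [CrO4^2-] = 0.31 M:
1.1 × 10^-12 = (0.31) × [Ag^+]^2
[Ag^+] = (1.1 × 10^-12 / 3.1 × 10^-1)^(1/2) = 1.9 × 10^-6 M

1.9 x 10^-6 M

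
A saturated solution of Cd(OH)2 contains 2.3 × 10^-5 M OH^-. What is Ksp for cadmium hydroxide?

6.1 × 10^-15

Cd(OH)2(s) ⇌ Cd^2+(aq) + 2 OH^-(aq)
Stoichiometry gives [Cd^2+] = (1/2)[OH^-] = 1.15 × 10^-5 M.
Ksp = [Cd^2+][OH^-]^2
Ksp = 1.15 × 10^-5 × (2.3 × 10^-5)^2 = 6.1 × 10^-15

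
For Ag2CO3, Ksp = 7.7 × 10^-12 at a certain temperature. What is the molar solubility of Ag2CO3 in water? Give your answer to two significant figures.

s = 1.2 x 10^-4 M

Ag2CO3(s) ⇌ 2 Ag^+ + CO3^2-
Ksp = [Ag^+]^2[CO3^2-]
For each mole of Ag2CO3 that dissolves: [Ag^+] = 2s, [CO3^2-] = s.
Substituting: Ksp = (2s)^2s = 4s^3
s^3 = 7.7 × 10^-12 / 4, so s = 1.2 × 10^-4 M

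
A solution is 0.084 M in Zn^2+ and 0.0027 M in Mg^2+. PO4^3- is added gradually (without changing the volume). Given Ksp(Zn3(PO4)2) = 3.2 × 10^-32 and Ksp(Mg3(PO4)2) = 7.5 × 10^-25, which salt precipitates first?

Precipitation of each salt starts when its ion product equals its Ksp.
For Zn3(PO4)2: 3.2 × 10^-32 = (0.084)^3 × [PO4^3-]^2  ⇒  [PO4^3-] = 7.3 x 10^-15 M.
For Mg3(PO4)2: 7.5 × 10^-25 = (0.0027)^3 × [PO4^3-]^2  ⇒  [PO4^3-] = 6.2 x 10^-9 M.
The salt with the lower threshold [PO4^3-] precipitates first: Zn3(PO4)2.

Zn3(PO4)2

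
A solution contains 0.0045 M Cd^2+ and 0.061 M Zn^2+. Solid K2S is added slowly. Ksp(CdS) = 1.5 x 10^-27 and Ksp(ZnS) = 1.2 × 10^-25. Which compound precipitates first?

CdS

Each salt begins to precipitate when Q = Ksp, i.e. when [S^2-] reaches its threshold.
For CdS: 1.5 x 10^-27 = 0.0045 × [S^2-]  ⇒  [S^2-] = 3.3 x 10^-25 M.
For ZnS: 1.2 × 10^-25 = 0.061 × [S^2-]  ⇒  [S^2-] = 2.0 × 10^-24 M.
The salt with the lower threshold [S^2-] precipitates first: CdS.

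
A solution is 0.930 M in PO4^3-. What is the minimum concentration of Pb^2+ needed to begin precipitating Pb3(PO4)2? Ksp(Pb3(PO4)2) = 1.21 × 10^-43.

Pb3(PO4)2(s) ⇌ 3 Pb^2+ + 2 PO4^3-
Ksp = [Pb^2+]^3[PO4^3-]^2
Precipitation begins when Q = Ksp. With [PO4^3-] = 0.930 M:
1.21 × 10^-43 = (0.930)^2 × [Pb^2+]^3
[Pb^2+] = (1.21 × 10^-43 / 8.649 × 10^-1)^(1/3) = 5.19 x 10^-15 M

[Pb^2+] = 5.19e-15 M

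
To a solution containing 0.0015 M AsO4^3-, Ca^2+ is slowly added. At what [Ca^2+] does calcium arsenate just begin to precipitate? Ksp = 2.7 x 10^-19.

[Ca^2+] = 4.9 x 10^-5 M

Ca3(AsO4)2(s) <=> 3 Ca^2+(aq) + 2 AsO4^3-(aq)
Ksp = [Ca^2+]^3[AsO4^3-]^2
Precipitation begins when Q = Ksp. With [AsO4^3-] = 0.0015 M:
2.7 x 10^-19 = (0.0015)^2 × [Ca^2+]^3
[Ca^2+] = (2.7 x 10^-19 / 2.25 x 10^-6)^(1/3) = 4.9 × 10^-5 M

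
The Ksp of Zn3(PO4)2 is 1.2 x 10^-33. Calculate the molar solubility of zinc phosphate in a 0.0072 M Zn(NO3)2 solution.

s ≈ 2.8 × 10^-14 M

Zn3(PO4)2(s) <=> 3 Zn^2+(aq) + 2 PO4^3-(aq)
Ksp = [Zn^2+]^3[PO4^3-]^2
Let s = moles of Zn3(PO4)2 that dissolve per litre. [Zn^2+] = 0.0072 + 3s ≈ 0.0072, [PO4^3-] = 2s (Ksp is small, so little additional dissolves).
Ksp ≈ (0.0072)^3 × (2s)^2
s = 2.8 × 10^-14 M
Check: 3s = 8.5 × 10^-14 ≪ 0.0072, so the approximation is valid.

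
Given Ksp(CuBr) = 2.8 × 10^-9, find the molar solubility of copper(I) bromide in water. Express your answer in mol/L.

s = 5.3 × 10^-5 M

CuBr(s) ⇌ Cu^+(aq) + Br^-(aq)
Ksp = [Cu^+][Br^-]
Let s = molar solubility. Then [Cu^+] = s and [Br^-] = s.
Ksp = s^2
s = √(2.8 × 10^-9) = 5.3 x 10^-5 M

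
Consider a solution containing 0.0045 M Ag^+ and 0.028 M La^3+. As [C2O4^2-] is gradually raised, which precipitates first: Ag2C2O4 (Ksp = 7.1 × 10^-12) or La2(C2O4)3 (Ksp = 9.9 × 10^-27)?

La2(C2O4)3

Each salt begins to precipitate when Q = Ksp, i.e. when [C2O4^2-] reaches its threshold.
For Ag2C2O4: 7.1 × 10^-12 = (0.0045)^2 × [C2O4^2-]  ⇒  [C2O4^2-] = 3.5 x 10^-7 M.
For La2(C2O4)3: 9.9 × 10^-27 = (0.028)^2 × [C2O4^2-]^3  ⇒  [C2O4^2-] = 2.3 × 10^-8 M.
The salt with the lower threshold [C2O4^2-] precipitates first: La2(C2O4)3.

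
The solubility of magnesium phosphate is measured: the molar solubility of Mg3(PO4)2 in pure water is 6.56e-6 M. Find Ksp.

Mg3(PO4)2(s) ⇌ 3 Mg^2+(aq) + 2 PO4^3-(aq)
If s mol/L of Mg3(PO4)2 dissolves, [Mg^2+] = 3s and [PO4^3-] = 2s.
Ksp = [Mg^2+]^3[PO4^3-]^2
Substituting: Ksp = (3s)^3(2s)^2 = 108s^5
Ksp = 108 × (6.56 x 10^-6)^5 = 1.31 x 10^-24

1.31e-24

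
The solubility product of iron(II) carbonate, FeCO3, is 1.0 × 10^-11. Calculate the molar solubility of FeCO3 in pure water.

FeCO3(s) ⇌ Fe^2+(aq) + CO3^2-(aq)
Ksp = [Fe^2+][CO3^2-]
If s mol/L of FeCO3 dissolves, [Fe^2+] = s and [CO3^2-] = s.
Ksp = (s)(s) = s^2
s = (1.0 × 10^-11)^(1/2) = 3.2 × 10^-6 M

3.2 × 10^-6 M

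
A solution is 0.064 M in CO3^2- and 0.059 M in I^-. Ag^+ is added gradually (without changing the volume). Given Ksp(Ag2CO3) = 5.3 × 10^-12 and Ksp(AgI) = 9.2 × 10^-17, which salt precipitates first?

Precipitation of each salt starts when its ion product equals its Ksp.
For Ag2CO3: 5.3 × 10^-12 = 0.064 × [Ag^+]^2  ⇒  [Ag^+] = 9.1 × 10^-6 M.
For AgI: 9.2 × 10^-17 = 0.059 × [Ag^+]  ⇒  [Ag^+] = 1.6 × 10^-15 M.
The salt with the lower threshold [Ag^+] precipitates first: AgI.

AgI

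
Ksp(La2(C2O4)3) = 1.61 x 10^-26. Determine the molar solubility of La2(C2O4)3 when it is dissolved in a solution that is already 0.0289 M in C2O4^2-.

La2(C2O4)3(s) <=> 2 La^3+(aq) + 3 C2O4^2-(aq)
Ksp = [La^3+]^2[C2O4^2-]^3
Let s = moles of La2(C2O4)3 that dissolve per litre. [La^3+] = 2s, [C2O4^2-] = 0.0289 + 3s ≈ 0.0289 (Ksp is small, so little additional dissolves).
Ksp ≈ (2s)^2 × (0.0289)^3
s = 1.29 x 10^-11 M
Check: 3s = 3.9 × 10^-11 ≪ 0.0289, so the approximation is valid.

s = 1.29 × 10^-11 M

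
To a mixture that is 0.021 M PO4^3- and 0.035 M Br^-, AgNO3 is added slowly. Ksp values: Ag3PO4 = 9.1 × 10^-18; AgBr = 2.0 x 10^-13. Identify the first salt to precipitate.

AgBr

Each salt begins to precipitate when Q = Ksp, i.e. when [Ag^+] reaches its threshold.
For Ag3PO4: 9.1 × 10^-18 = 0.021 × [Ag^+]^3  ⇒  [Ag^+] = 7.6 × 10^-6 M.
For AgBr: 2.0 x 10^-13 = 0.035 × [Ag^+]  ⇒  [Ag^+] = 5.7 x 10^-12 M.
The salt with the lower threshold [Ag^+] precipitates first: AgBr.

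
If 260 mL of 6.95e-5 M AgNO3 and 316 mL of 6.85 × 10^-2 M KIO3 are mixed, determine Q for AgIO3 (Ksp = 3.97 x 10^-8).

Total volume = 260 + 316 = 576 mL.
[Ag^+] = 6.95 × 10^-5 × (260/576) = 3.137 × 10^-5 M
[IO3^-] = 6.85 x 10^-2 × (316/576) = 3.758 x 10^-2 M
AgIO3(s) <=> Ag^+(aq) + IO3^-(aq), so Q = [Ag^+][IO3^-]
Q = (3.137 x 10^-5)(3.758 × 10^-2) = 1.18 × 10^-6
Q > Ksp, so AgIO3 will precipitate.

1.18 x 10^-6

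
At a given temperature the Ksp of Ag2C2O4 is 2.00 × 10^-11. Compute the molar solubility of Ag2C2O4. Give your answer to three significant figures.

s ≈ 1.71e-4 M

Ag2C2O4(s) <=> 2 Ag^+ + C2O4^2-
Ksp = [Ag^+]^2[C2O4^2-]
If s mol/L of Ag2C2O4 dissolves, [Ag^+] = 2s and [C2O4^2-] = s.
So Ksp = (2s)^2 × s = 4s^3
Solving, s = (2.00 × 10^-11/4)^(1/3) = 1.71 × 10^-4 M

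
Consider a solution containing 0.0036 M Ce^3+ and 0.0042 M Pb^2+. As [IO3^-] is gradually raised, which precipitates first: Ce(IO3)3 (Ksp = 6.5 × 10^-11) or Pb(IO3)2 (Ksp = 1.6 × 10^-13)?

Pb(IO3)2

Precipitation of each salt starts when its ion product equals its Ksp.
For Ce(IO3)3: 6.5 × 10^-11 = 0.0036 × [IO3^-]^3  ⇒  [IO3^-] = 2.6 × 10^-3 M.
For Pb(IO3)2: 1.6 × 10^-13 = 0.0042 × [IO3^-]^2  ⇒  [IO3^-] = 6.2 x 10^-6 M.
The salt with the lower threshold [IO3^-] precipitates first: Pb(IO3)2.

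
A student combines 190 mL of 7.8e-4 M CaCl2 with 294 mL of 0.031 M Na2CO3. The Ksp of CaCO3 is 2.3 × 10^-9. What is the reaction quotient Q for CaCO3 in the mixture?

Total volume = 190 + 294 = 484 mL.
[Ca^2+] = 7.8 x 10^-4 × (190/484) = 3.06 × 10^-4 M
[CO3^2-] = 3.1 × 10^-2 × (294/484) = 1.88 × 10^-2 M
CaCO3(s) ⇌ Ca^2+ + CO3^2-, so Q = [Ca^2+][CO3^2-]
Q = (3.06 × 10^-4)(1.88 × 10^-2) = 5.8 x 10^-6
Q > Ksp, so CaCO3 will precipitate.

5.8 × 10^-6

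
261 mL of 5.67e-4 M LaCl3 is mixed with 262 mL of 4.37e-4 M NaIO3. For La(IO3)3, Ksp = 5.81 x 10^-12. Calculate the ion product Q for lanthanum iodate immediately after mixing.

Total volume = 261 + 262 = 523 mL.
[La^3+] = 5.67 × 10^-4 × (261/523) = 2.830 × 10^-4 M
[IO3^-] = 4.37 x 10^-4 × (262/523) = 2.189 × 10^-4 M
La(IO3)3(s) ⇌ La^3+ + 3 IO3^-, so Q = [La^3+][IO3^-]^3
Q = (2.830 x 10^-4)(2.189 × 10^-4)^3 = 2.97 × 10^-15
Q < Ksp, so no precipitate of La(IO3)3 forms.

Q = 2.97e-15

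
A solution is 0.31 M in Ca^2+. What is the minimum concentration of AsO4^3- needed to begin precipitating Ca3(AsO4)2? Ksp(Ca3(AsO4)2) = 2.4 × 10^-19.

2.8 x 10^-9 M

Ca3(AsO4)2(s) <=> 3 Ca^2+ + 2 AsO4^3-
Ksp = [Ca^2+]^3[AsO4^3-]^2
Precipitation begins when Q = Ksp. With [Ca^2+] = 0.31 M:
2.4 × 10^-19 = (0.31)^3 × [AsO4^3-]^2
[AsO4^3-] = (2.4 × 10^-19 / 2.98 × 10^-2)^(1/2) = 2.8 x 10^-9 M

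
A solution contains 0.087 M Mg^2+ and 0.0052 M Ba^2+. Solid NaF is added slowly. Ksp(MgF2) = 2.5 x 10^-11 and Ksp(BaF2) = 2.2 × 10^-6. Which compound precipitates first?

Precipitation of each salt starts when its ion product equals its Ksp.
For MgF2: 2.5 x 10^-11 = 0.087 × [F^-]^2  ⇒  [F^-] = 1.7 × 10^-5 M.
For BaF2: 2.2 × 10^-6 = 0.0052 × [F^-]^2  ⇒  [F^-] = 2.1 x 10^-2 M.
The salt with the lower threshold [F^-] precipitates first: MgF2.

MgF2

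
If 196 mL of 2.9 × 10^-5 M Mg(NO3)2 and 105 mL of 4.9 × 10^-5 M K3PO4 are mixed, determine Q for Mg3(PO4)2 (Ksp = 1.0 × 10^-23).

Q = 2.0e-24

Total volume = 196 + 105 = 301 mL.
[Mg^2+] = 2.9 x 10^-5 × (196/301) = 1.89 × 10^-5 M
[PO4^3-] = 4.9 × 10^-5 × (105/301) = 1.71 x 10^-5 M
Mg3(PO4)2(s) <=> 3 Mg^2+(aq) + 2 PO4^3-(aq), so Q = [Mg^2+]^3[PO4^3-]^2
Q = (1.89 x 10^-5)^3(1.71 × 10^-5)^2 = 2.0 × 10^-24
Q < Ksp, so no precipitate of Mg3(PO4)2 forms.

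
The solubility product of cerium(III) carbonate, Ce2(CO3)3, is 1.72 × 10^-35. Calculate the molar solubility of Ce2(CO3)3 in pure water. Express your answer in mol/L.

4.37 x 10^-8 M

Ce2(CO3)3(s) ⇌ 2 Ce^3+ + 3 CO3^2-
Ksp = [Ce^3+]^2[CO3^2-]^3
If s mol/L of Ce2(CO3)3 dissolves, [Ce^3+] = 2s and [CO3^2-] = 3s.
So Ksp = (2s)^2 × (3s)^3 = 108s^5
s^5 = 1.72 × 10^-35 / 108, so s = 4.37 × 10^-8 M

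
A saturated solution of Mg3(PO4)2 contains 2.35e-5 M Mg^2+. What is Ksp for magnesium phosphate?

Mg3(PO4)2(s) ⇌ 3 Mg^2+(aq) + 2 PO4^3-(aq)
Stoichiometry gives [PO4^3-] = (2/3)[Mg^2+] = 1.567 x 10^-5 M.
Ksp = [Mg^2+]^3[PO4^3-]^2
Ksp = (2.35 × 10^-5)^3 × (1.567 × 10^-5)^2 = 3.19 × 10^-24

Ksp ≈ 3.19e-24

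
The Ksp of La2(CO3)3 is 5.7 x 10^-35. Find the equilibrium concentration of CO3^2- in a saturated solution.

La2(CO3)3(s) ⇌ 2 La^3+ + 3 CO3^2-
Ksp = [La^3+]^2[CO3^2-]^3
If s mol/L of La2(CO3)3 dissolves, [La^3+] = 2s and [CO3^2-] = 3s.
Substituting: Ksp = (2s)^2(3s)^3 = 108s^5
s^5 = 5.7 x 10^-35 / 108, so s = 5.55 × 10^-8 M
[CO3^2-] = 3s = 1.7 × 10^-7 M

1.7e-7 M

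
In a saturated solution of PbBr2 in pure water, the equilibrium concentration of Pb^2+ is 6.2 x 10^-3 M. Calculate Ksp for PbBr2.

PbBr2(s) ⇌ Pb^2+(aq) + 2 Br^-(aq)
Stoichiometry gives [Br^-] = (2/1)[Pb^2+] = 1.24 x 10^-2 M.
Ksp = [Pb^2+][Br^-]^2
Ksp = 6.2 × 10^-3 × (1.24 x 10^-2)^2 = 9.5 × 10^-7

Ksp ≈ 9.5 × 10^-7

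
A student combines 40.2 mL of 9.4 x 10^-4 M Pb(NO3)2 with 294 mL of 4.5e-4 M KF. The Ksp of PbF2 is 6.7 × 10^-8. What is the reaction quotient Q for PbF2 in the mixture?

Total volume = 40.2 + 294 = 334.2 mL.
[Pb^2+] = 9.4 × 10^-4 × (40.2/334.2) = 1.13 × 10^-4 M
[F^-] = 4.5 x 10^-4 × (294/334.2) = 3.96 × 10^-4 M
PbF2(s) ⇌ Pb^2+ + 2 F^-, so Q = [Pb^2+][F^-]^2
Q = (1.13 × 10^-4)(3.96 x 10^-4)^2 = 1.8 × 10^-11
Q < Ksp, so no precipitate of PbF2 forms.

Q ≈ 1.8 x 10^-11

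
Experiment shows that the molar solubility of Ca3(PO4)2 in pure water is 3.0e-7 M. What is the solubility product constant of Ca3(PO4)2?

Ca3(PO4)2(s) <=> 3 Ca^2+(aq) + 2 PO4^3-(aq)
If s mol/L of Ca3(PO4)2 dissolves, [Ca^2+] = 3s and [PO4^3-] = 2s.
Ksp = [Ca^2+]^3[PO4^3-]^2
Substituting: Ksp = (3s)^3(2s)^2 = 108s^5
With s = 3.0 × 10^-7: Ksp = 2.6 × 10^-31

Ksp ≈ 2.6e-31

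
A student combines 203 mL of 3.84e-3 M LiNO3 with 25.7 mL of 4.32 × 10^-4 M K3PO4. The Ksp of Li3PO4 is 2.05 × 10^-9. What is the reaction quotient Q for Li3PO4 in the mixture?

Total volume = 203 + 25.7 = 228.7 mL.
[Li^+] = 3.84 × 10^-3 × (203/228.7) = 3.408 × 10^-3 M
[PO4^3-] = 4.32 × 10^-4 × (25.7/228.7) = 4.855 × 10^-5 M
Li3PO4(s) <=> 3 Li^+ + PO4^3-, so Q = [Li^+]^3[PO4^3-]
Q = (3.408 x 10^-3)^3(4.855 × 10^-5) = 1.92 x 10^-12
Q < Ksp, so no precipitate of Li3PO4 forms.

1.92 x 10^-12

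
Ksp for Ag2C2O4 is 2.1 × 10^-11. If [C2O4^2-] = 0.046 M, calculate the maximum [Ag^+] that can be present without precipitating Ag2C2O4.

2.1e-5 M

Ag2C2O4(s) <=> 2 Ag^+ + C2O4^2-
Ksp = [Ag^+]^2[C2O4^2-]
Precipitation begins when Q = Ksp. With [C2O4^2-] = 0.046 M:
2.1 × 10^-11 = (0.046) × [Ag^+]^2
[Ag^+] = (2.1 × 10^-11 / 4.6 × 10^-2)^(1/2) = 2.1 x 10^-5 M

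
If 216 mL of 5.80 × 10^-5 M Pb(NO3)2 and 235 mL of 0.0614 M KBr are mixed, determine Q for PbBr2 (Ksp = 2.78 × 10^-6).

Q = 2.84e-8

Total volume = 216 + 235 = 451 mL.
[Pb^2+] = 5.80 x 10^-5 × (216/451) = 2.778 × 10^-5 M
[Br^-] = 6.14 × 10^-2 × (235/451) = 3.199 x 10^-2 M
PbBr2(s) ⇌ Pb^2+(aq) + 2 Br^-(aq), so Q = [Pb^2+][Br^-]^2
Q = (2.778 x 10^-5)(3.199 × 10^-2)^2 = 2.84 × 10^-8
Q < Ksp, so no precipitate of PbBr2 forms.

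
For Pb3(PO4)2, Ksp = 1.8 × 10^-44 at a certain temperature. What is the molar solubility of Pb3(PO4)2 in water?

Pb3(PO4)2(s) ⇌ 3 Pb^2+(aq) + 2 PO4^3-(aq)
Ksp = [Pb^2+]^3[PO4^3-]^2
If s mol/L of Pb3(PO4)2 dissolves, [Pb^2+] = 3s and [PO4^3-] = 2s.
Ksp = (3s)^3(2s)^2 = 108s^5
s^5 = 1.8 × 10^-44 / 108, so s = 7.0 x 10^-10 M

s ≈ 7.0 × 10^-10 M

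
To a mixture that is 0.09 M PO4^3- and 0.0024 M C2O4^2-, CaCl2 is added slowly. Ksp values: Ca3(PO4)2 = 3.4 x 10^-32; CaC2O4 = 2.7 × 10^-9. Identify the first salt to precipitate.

Ca3(PO4)2

Precipitation of each salt starts when its ion product equals its Ksp.
For Ca3(PO4)2: 3.4 x 10^-32 = (0.09)^2 × [Ca^2+]^3  ⇒  [Ca^2+] = 1.6 x 10^-10 M.
For CaC2O4: 2.7 × 10^-9 = 0.0024 × [Ca^2+]  ⇒  [Ca^2+] = 1.1 × 10^-6 M.
The salt with the lower threshold [Ca^2+] precipitates first: Ca3(PO4)2.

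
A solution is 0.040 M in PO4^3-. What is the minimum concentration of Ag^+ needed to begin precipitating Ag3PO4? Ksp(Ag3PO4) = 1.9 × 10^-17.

[Ag^+] ≈ 7.8 x 10^-6 M

Ag3PO4(s) ⇌ 3 Ag^+ + PO4^3-
Ksp = [Ag^+]^3[PO4^3-]
Precipitation begins when Q = Ksp. With [PO4^3-] = 0.040 M:
1.9 × 10^-17 = (0.040) × [Ag^+]^3
[Ag^+] = (1.9 × 10^-17 / 4.0 x 10^-2)^(1/3) = 7.8 × 10^-6 M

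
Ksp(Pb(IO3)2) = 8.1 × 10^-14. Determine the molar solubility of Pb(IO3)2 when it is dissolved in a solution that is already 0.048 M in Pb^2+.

Pb(IO3)2(s) ⇌ Pb^2+ + 2 IO3^-
Ksp = [Pb^2+][IO3^-]^2
Let s = moles of Pb(IO3)2 that dissolve per litre. [Pb^2+] = 0.048 + s ≈ 0.048, [IO3^-] = 2s (Ksp is small, so little additional dissolves).
Ksp ≈ 0.048 × (2s)^2
s = 6.5 x 10^-7 M
Check: s = 6.5 × 10^-7 ≪ 0.048, so the approximation is valid.

s ≈ 6.5e-7 M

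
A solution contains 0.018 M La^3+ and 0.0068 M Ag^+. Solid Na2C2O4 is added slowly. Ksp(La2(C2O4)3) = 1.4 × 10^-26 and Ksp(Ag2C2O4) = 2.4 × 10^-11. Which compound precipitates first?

Precipitation of each salt starts when its ion product equals its Ksp.
For La2(C2O4)3: 1.4 × 10^-26 = (0.018)^2 × [C2O4^2-]^3  ⇒  [C2O4^2-] = 3.5 x 10^-8 M.
For Ag2C2O4: 2.4 × 10^-11 = (0.0068)^2 × [C2O4^2-]  ⇒  [C2O4^2-] = 5.2 x 10^-7 M.
The salt with the lower threshold [C2O4^2-] precipitates first: La2(C2O4)3.

La2(C2O4)3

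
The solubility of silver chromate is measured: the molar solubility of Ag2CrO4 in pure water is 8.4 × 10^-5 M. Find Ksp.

2.4e-12

Ag2CrO4(s) ⇌ 2 Ag^+ + CrO4^2-
Let s = molar solubility. Then [Ag^+] = 2s and [CrO4^2-] = s.
Ksp = [Ag^+]^2[CrO4^2-]
Substituting: Ksp = (2s)^2s = 4s^3
With s = 8.4 x 10^-5: Ksp = 2.4 x 10^-12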